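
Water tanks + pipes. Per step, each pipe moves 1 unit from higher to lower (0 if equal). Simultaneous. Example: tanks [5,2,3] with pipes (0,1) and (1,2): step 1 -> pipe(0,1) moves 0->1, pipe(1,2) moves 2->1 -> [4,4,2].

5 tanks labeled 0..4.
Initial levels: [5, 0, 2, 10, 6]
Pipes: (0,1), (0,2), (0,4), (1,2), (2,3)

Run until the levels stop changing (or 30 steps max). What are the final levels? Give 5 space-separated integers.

Answer: 3 6 5 5 4

Derivation:
Step 1: flows [0->1,0->2,4->0,2->1,3->2] -> levels [4 2 3 9 5]
Step 2: flows [0->1,0->2,4->0,2->1,3->2] -> levels [3 4 4 8 4]
Step 3: flows [1->0,2->0,4->0,1=2,3->2] -> levels [6 3 4 7 3]
Step 4: flows [0->1,0->2,0->4,2->1,3->2] -> levels [3 5 5 6 4]
Step 5: flows [1->0,2->0,4->0,1=2,3->2] -> levels [6 4 5 5 3]
Step 6: flows [0->1,0->2,0->4,2->1,2=3] -> levels [3 6 5 5 4]
Step 7: flows [1->0,2->0,4->0,1->2,2=3] -> levels [6 4 5 5 3]
  -> period-2 cycle: step 7 state = step 5 state; never stabilizes
  -> state at step 30: (30-5) mod 2 = 1, same as step 6 -> [3 6 5 5 4]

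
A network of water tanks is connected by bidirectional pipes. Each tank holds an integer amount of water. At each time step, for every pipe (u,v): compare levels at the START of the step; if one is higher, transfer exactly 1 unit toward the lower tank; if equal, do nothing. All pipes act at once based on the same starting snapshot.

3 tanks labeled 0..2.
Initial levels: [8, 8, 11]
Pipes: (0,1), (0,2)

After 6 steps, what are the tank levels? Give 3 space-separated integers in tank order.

Step 1: flows [0=1,2->0] -> levels [9 8 10]
Step 2: flows [0->1,2->0] -> levels [9 9 9]
Step 3: flows [0=1,0=2] -> levels [9 9 9]
  -> stable; steps 4..6 unchanged -> [9 9 9]

Answer: 9 9 9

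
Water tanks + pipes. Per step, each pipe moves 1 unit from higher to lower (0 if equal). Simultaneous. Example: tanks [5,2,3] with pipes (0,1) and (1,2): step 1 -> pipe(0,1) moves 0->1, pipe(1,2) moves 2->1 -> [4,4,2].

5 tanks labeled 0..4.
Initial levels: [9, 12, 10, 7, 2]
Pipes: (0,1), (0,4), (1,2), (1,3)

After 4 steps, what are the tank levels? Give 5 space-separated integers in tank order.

Answer: 8 8 9 9 6

Derivation:
Step 1: flows [1->0,0->4,1->2,1->3] -> levels [9 9 11 8 3]
Step 2: flows [0=1,0->4,2->1,1->3] -> levels [8 9 10 9 4]
Step 3: flows [1->0,0->4,2->1,1=3] -> levels [8 9 9 9 5]
Step 4: flows [1->0,0->4,1=2,1=3] -> levels [8 8 9 9 6]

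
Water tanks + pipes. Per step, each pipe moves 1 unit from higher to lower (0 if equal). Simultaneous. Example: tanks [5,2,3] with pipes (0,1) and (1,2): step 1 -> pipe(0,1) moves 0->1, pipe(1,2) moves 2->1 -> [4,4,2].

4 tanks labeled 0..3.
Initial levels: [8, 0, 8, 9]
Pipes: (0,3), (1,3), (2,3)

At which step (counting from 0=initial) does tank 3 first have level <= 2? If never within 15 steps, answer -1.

Step 1: flows [3->0,3->1,3->2] -> levels [9 1 9 6]
Step 2: flows [0->3,3->1,2->3] -> levels [8 2 8 7]
Step 3: flows [0->3,3->1,2->3] -> levels [7 3 7 8]
Step 4: flows [3->0,3->1,3->2] -> levels [8 4 8 5]
Step 5: flows [0->3,3->1,2->3] -> levels [7 5 7 6]
Step 6: flows [0->3,3->1,2->3] -> levels [6 6 6 7]
Step 7: flows [3->0,3->1,3->2] -> levels [7 7 7 4]
Step 8: flows [0->3,1->3,2->3] -> levels [6 6 6 7]
  -> period-2 cycle (repeats step 6); tank 3 never drops to <=2
Tank 3 never reaches <=2 within 15 steps

Answer: -1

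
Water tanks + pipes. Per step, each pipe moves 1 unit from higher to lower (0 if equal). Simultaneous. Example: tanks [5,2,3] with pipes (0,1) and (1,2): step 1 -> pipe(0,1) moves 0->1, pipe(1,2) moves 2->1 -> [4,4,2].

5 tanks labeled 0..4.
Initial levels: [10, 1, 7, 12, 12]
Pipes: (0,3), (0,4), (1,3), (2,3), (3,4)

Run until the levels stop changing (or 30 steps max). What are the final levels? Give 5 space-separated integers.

Answer: 9 9 9 6 9

Derivation:
Step 1: flows [3->0,4->0,3->1,3->2,3=4] -> levels [12 2 8 9 11]
Step 2: flows [0->3,0->4,3->1,3->2,4->3] -> levels [10 3 9 9 11]
Step 3: flows [0->3,4->0,3->1,2=3,4->3] -> levels [10 4 9 10 9]
Step 4: flows [0=3,0->4,3->1,3->2,3->4] -> levels [9 5 10 7 11]
Step 5: flows [0->3,4->0,3->1,2->3,4->3] -> levels [9 6 9 9 9]
Step 6: flows [0=3,0=4,3->1,2=3,3=4] -> levels [9 7 9 8 9]
Step 7: flows [0->3,0=4,3->1,2->3,4->3] -> levels [8 8 8 10 8]
Step 8: flows [3->0,0=4,3->1,3->2,3->4] -> levels [9 9 9 6 9]
Step 9: flows [0->3,0=4,1->3,2->3,4->3] -> levels [8 8 8 10 8]
  -> period-2 cycle: step 9 state = step 7 state; never stabilizes
  -> state at step 30: (30-7) mod 2 = 1, same as step 8 -> [9 9 9 6 9]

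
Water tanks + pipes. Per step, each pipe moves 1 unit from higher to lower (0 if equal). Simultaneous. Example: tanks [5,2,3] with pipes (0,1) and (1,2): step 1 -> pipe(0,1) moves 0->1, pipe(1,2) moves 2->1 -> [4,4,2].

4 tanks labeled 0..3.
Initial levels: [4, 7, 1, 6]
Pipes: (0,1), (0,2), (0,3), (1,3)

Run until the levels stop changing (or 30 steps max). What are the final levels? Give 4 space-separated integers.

Answer: 6 4 4 4

Derivation:
Step 1: flows [1->0,0->2,3->0,1->3] -> levels [5 5 2 6]
Step 2: flows [0=1,0->2,3->0,3->1] -> levels [5 6 3 4]
Step 3: flows [1->0,0->2,0->3,1->3] -> levels [4 4 4 6]
Step 4: flows [0=1,0=2,3->0,3->1] -> levels [5 5 4 4]
Step 5: flows [0=1,0->2,0->3,1->3] -> levels [3 4 5 6]
Step 6: flows [1->0,2->0,3->0,3->1] -> levels [6 4 4 4]
Step 7: flows [0->1,0->2,0->3,1=3] -> levels [3 5 5 5]
Step 8: flows [1->0,2->0,3->0,1=3] -> levels [6 4 4 4]
  -> period-2 cycle: step 8 state = step 6 state; never stabilizes
  -> state at step 30: (30-6) mod 2 = 0, same as step 6 -> [6 4 4 4]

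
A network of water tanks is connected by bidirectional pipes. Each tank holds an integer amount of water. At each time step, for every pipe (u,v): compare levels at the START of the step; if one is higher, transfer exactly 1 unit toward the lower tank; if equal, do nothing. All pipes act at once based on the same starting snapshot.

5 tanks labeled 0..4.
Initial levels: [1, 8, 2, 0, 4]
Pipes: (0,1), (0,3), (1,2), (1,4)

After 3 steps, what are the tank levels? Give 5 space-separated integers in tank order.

Answer: 2 4 3 2 4

Derivation:
Step 1: flows [1->0,0->3,1->2,1->4] -> levels [1 5 3 1 5]
Step 2: flows [1->0,0=3,1->2,1=4] -> levels [2 3 4 1 5]
Step 3: flows [1->0,0->3,2->1,4->1] -> levels [2 4 3 2 4]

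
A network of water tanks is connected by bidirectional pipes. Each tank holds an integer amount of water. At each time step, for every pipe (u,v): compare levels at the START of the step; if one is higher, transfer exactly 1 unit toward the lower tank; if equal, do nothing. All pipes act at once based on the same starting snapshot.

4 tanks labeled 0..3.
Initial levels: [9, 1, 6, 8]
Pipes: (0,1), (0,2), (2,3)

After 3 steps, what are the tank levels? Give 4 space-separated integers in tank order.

Answer: 5 4 8 7

Derivation:
Step 1: flows [0->1,0->2,3->2] -> levels [7 2 8 7]
Step 2: flows [0->1,2->0,2->3] -> levels [7 3 6 8]
Step 3: flows [0->1,0->2,3->2] -> levels [5 4 8 7]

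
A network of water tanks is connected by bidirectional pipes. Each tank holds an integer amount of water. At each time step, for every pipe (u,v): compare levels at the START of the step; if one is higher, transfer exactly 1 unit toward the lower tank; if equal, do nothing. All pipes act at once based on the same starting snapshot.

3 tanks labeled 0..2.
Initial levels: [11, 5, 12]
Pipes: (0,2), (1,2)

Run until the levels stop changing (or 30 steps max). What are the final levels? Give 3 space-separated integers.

Step 1: flows [2->0,2->1] -> levels [12 6 10]
Step 2: flows [0->2,2->1] -> levels [11 7 10]
Step 3: flows [0->2,2->1] -> levels [10 8 10]
Step 4: flows [0=2,2->1] -> levels [10 9 9]
Step 5: flows [0->2,1=2] -> levels [9 9 10]
Step 6: flows [2->0,2->1] -> levels [10 10 8]
Step 7: flows [0->2,1->2] -> levels [9 9 10]
  -> period-2 cycle: step 7 state = step 5 state; never stabilizes
  -> state at step 30: (30-5) mod 2 = 1, same as step 6 -> [10 10 8]

Answer: 10 10 8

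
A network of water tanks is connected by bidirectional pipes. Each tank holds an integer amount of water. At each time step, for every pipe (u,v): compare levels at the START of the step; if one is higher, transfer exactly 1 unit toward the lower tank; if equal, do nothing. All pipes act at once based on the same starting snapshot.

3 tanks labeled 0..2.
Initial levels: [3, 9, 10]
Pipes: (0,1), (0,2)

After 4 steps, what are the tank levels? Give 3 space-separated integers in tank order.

Answer: 6 8 8

Derivation:
Step 1: flows [1->0,2->0] -> levels [5 8 9]
Step 2: flows [1->0,2->0] -> levels [7 7 8]
Step 3: flows [0=1,2->0] -> levels [8 7 7]
Step 4: flows [0->1,0->2] -> levels [6 8 8]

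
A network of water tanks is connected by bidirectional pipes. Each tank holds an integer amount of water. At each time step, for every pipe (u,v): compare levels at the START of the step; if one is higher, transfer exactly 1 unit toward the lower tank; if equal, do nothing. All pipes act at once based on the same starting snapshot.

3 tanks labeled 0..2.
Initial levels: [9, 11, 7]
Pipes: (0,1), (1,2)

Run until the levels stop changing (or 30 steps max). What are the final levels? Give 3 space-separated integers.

Answer: 9 9 9

Derivation:
Step 1: flows [1->0,1->2] -> levels [10 9 8]
Step 2: flows [0->1,1->2] -> levels [9 9 9]
Step 3: flows [0=1,1=2] -> levels [9 9 9]
  -> stable (no change)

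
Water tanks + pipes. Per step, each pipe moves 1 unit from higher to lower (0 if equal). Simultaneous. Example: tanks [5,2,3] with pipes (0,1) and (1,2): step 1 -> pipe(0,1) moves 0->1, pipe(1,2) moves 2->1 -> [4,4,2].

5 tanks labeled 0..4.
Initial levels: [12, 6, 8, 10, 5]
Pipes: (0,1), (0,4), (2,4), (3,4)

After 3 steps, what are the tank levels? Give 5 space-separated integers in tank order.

Answer: 9 8 9 9 6

Derivation:
Step 1: flows [0->1,0->4,2->4,3->4] -> levels [10 7 7 9 8]
Step 2: flows [0->1,0->4,4->2,3->4] -> levels [8 8 8 8 9]
Step 3: flows [0=1,4->0,4->2,4->3] -> levels [9 8 9 9 6]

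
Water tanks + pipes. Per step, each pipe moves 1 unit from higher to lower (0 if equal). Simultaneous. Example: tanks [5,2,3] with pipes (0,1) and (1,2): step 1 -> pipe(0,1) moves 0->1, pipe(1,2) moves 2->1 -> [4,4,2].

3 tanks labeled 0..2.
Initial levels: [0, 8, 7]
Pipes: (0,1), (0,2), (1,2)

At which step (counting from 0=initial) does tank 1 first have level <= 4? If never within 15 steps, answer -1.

Step 1: flows [1->0,2->0,1->2] -> levels [2 6 7]
Step 2: flows [1->0,2->0,2->1] -> levels [4 6 5]
Step 3: flows [1->0,2->0,1->2] -> levels [6 4 5]
Tank 1 first reaches <=4 at step 3

Answer: 3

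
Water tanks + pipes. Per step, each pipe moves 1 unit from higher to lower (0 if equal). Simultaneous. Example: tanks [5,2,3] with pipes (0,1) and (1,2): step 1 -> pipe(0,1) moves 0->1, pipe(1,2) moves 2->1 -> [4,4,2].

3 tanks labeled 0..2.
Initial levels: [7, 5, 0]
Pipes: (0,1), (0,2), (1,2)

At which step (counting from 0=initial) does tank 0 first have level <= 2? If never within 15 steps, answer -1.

Step 1: flows [0->1,0->2,1->2] -> levels [5 5 2]
Step 2: flows [0=1,0->2,1->2] -> levels [4 4 4]
Step 3: flows [0=1,0=2,1=2] -> levels [4 4 4]
  -> stable; tank 0 stays at 4 > 2
Tank 0 never reaches <=2 within 15 steps

Answer: -1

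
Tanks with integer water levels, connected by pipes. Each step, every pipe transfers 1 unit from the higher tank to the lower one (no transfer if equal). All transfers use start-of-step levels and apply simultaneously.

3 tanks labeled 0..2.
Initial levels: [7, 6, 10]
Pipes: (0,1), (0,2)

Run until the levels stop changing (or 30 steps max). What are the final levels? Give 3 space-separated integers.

Step 1: flows [0->1,2->0] -> levels [7 7 9]
Step 2: flows [0=1,2->0] -> levels [8 7 8]
Step 3: flows [0->1,0=2] -> levels [7 8 8]
Step 4: flows [1->0,2->0] -> levels [9 7 7]
Step 5: flows [0->1,0->2] -> levels [7 8 8]
  -> period-2 cycle: step 5 state = step 3 state; never stabilizes
  -> state at step 30: (30-3) mod 2 = 1, same as step 4 -> [9 7 7]

Answer: 9 7 7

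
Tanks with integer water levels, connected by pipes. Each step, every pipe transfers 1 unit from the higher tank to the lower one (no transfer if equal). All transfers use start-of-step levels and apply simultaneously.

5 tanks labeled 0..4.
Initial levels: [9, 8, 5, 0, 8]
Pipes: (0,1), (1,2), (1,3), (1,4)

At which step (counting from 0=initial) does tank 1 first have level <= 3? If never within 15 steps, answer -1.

Answer: -1

Derivation:
Step 1: flows [0->1,1->2,1->3,1=4] -> levels [8 7 6 1 8]
Step 2: flows [0->1,1->2,1->3,4->1] -> levels [7 7 7 2 7]
Step 3: flows [0=1,1=2,1->3,1=4] -> levels [7 6 7 3 7]
Step 4: flows [0->1,2->1,1->3,4->1] -> levels [6 8 6 4 6]
Step 5: flows [1->0,1->2,1->3,1->4] -> levels [7 4 7 5 7]
Step 6: flows [0->1,2->1,3->1,4->1] -> levels [6 8 6 4 6]
  -> period-2 cycle (repeats step 4); tank 1 never drops to <=3
Tank 1 never reaches <=3 within 15 steps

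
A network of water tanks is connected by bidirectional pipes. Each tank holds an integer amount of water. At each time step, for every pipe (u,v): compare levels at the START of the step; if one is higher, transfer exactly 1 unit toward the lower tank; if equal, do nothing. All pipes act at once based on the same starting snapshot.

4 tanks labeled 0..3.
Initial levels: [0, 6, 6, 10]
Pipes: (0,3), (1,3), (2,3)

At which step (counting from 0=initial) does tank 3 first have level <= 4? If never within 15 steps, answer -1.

Answer: 4

Derivation:
Step 1: flows [3->0,3->1,3->2] -> levels [1 7 7 7]
Step 2: flows [3->0,1=3,2=3] -> levels [2 7 7 6]
Step 3: flows [3->0,1->3,2->3] -> levels [3 6 6 7]
Step 4: flows [3->0,3->1,3->2] -> levels [4 7 7 4]
Tank 3 first reaches <=4 at step 4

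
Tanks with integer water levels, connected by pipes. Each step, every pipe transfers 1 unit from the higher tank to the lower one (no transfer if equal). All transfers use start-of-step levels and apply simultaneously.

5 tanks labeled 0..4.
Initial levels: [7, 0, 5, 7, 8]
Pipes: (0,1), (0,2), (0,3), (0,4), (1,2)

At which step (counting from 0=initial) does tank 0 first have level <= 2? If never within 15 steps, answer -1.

Answer: -1

Derivation:
Step 1: flows [0->1,0->2,0=3,4->0,2->1] -> levels [6 2 5 7 7]
Step 2: flows [0->1,0->2,3->0,4->0,2->1] -> levels [6 4 5 6 6]
Step 3: flows [0->1,0->2,0=3,0=4,2->1] -> levels [4 6 5 6 6]
Step 4: flows [1->0,2->0,3->0,4->0,1->2] -> levels [8 4 5 5 5]
Step 5: flows [0->1,0->2,0->3,0->4,2->1] -> levels [4 6 5 6 6]
  -> period-2 cycle (repeats step 3); tank 0 never drops to <=2
Tank 0 never reaches <=2 within 15 steps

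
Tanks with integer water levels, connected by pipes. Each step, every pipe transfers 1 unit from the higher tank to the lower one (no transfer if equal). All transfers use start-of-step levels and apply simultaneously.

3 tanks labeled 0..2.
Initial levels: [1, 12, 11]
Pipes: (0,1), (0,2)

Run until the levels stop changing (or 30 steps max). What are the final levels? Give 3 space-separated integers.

Step 1: flows [1->0,2->0] -> levels [3 11 10]
Step 2: flows [1->0,2->0] -> levels [5 10 9]
Step 3: flows [1->0,2->0] -> levels [7 9 8]
Step 4: flows [1->0,2->0] -> levels [9 8 7]
Step 5: flows [0->1,0->2] -> levels [7 9 8]
  -> period-2 cycle: step 5 state = step 3 state; never stabilizes
  -> state at step 30: (30-3) mod 2 = 1, same as step 4 -> [9 8 7]

Answer: 9 8 7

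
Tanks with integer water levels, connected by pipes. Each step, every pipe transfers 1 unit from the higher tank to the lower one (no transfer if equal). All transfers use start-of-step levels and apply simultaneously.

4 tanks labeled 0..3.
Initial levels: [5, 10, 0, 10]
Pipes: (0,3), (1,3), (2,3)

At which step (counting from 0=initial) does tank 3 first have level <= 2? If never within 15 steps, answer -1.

Step 1: flows [3->0,1=3,3->2] -> levels [6 10 1 8]
Step 2: flows [3->0,1->3,3->2] -> levels [7 9 2 7]
Step 3: flows [0=3,1->3,3->2] -> levels [7 8 3 7]
Step 4: flows [0=3,1->3,3->2] -> levels [7 7 4 7]
Step 5: flows [0=3,1=3,3->2] -> levels [7 7 5 6]
Step 6: flows [0->3,1->3,3->2] -> levels [6 6 6 7]
Step 7: flows [3->0,3->1,3->2] -> levels [7 7 7 4]
Step 8: flows [0->3,1->3,2->3] -> levels [6 6 6 7]
  -> period-2 cycle (repeats step 6); tank 3 never drops to <=2
Tank 3 never reaches <=2 within 15 steps

Answer: -1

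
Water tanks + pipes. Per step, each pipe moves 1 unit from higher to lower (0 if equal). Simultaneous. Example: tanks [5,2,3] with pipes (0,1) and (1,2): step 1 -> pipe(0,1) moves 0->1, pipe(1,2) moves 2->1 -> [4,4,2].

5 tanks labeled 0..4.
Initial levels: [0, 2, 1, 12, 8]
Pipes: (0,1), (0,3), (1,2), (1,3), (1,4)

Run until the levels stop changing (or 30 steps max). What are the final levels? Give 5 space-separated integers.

Answer: 5 6 4 4 4

Derivation:
Step 1: flows [1->0,3->0,1->2,3->1,4->1] -> levels [2 2 2 10 7]
Step 2: flows [0=1,3->0,1=2,3->1,4->1] -> levels [3 4 2 8 6]
Step 3: flows [1->0,3->0,1->2,3->1,4->1] -> levels [5 4 3 6 5]
Step 4: flows [0->1,3->0,1->2,3->1,4->1] -> levels [5 6 4 4 4]
Step 5: flows [1->0,0->3,1->2,1->3,1->4] -> levels [5 2 5 6 5]
Step 6: flows [0->1,3->0,2->1,3->1,4->1] -> levels [5 6 4 4 4]
  -> period-2 cycle: step 6 state = step 4 state; never stabilizes
  -> state at step 30: (30-4) mod 2 = 0, same as step 4 -> [5 6 4 4 4]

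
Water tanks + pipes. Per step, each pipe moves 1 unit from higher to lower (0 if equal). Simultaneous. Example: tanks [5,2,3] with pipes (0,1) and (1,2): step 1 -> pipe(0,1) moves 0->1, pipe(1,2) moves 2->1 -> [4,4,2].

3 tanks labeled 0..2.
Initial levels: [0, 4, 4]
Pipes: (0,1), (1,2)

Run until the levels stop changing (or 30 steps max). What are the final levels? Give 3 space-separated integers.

Answer: 2 4 2

Derivation:
Step 1: flows [1->0,1=2] -> levels [1 3 4]
Step 2: flows [1->0,2->1] -> levels [2 3 3]
Step 3: flows [1->0,1=2] -> levels [3 2 3]
Step 4: flows [0->1,2->1] -> levels [2 4 2]
Step 5: flows [1->0,1->2] -> levels [3 2 3]
  -> period-2 cycle: step 5 state = step 3 state; never stabilizes
  -> state at step 30: (30-3) mod 2 = 1, same as step 4 -> [2 4 2]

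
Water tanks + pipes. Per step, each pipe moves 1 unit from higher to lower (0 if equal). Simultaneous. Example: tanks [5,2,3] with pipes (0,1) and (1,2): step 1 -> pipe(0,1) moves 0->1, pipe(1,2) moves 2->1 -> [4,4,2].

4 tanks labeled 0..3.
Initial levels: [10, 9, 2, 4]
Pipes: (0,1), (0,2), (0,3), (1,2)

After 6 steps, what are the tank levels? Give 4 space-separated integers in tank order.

Step 1: flows [0->1,0->2,0->3,1->2] -> levels [7 9 4 5]
Step 2: flows [1->0,0->2,0->3,1->2] -> levels [6 7 6 6]
Step 3: flows [1->0,0=2,0=3,1->2] -> levels [7 5 7 6]
Step 4: flows [0->1,0=2,0->3,2->1] -> levels [5 7 6 7]
Step 5: flows [1->0,2->0,3->0,1->2] -> levels [8 5 6 6]
Step 6: flows [0->1,0->2,0->3,2->1] -> levels [5 7 6 7]

Answer: 5 7 6 7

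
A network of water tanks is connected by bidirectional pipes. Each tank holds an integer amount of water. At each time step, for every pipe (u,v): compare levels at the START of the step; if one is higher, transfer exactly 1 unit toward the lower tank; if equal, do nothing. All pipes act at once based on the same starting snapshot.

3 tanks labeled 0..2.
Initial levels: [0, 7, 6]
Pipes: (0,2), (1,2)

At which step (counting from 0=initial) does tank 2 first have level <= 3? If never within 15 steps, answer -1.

Step 1: flows [2->0,1->2] -> levels [1 6 6]
Step 2: flows [2->0,1=2] -> levels [2 6 5]
Step 3: flows [2->0,1->2] -> levels [3 5 5]
Step 4: flows [2->0,1=2] -> levels [4 5 4]
Step 5: flows [0=2,1->2] -> levels [4 4 5]
Step 6: flows [2->0,2->1] -> levels [5 5 3]
Tank 2 first reaches <=3 at step 6

Answer: 6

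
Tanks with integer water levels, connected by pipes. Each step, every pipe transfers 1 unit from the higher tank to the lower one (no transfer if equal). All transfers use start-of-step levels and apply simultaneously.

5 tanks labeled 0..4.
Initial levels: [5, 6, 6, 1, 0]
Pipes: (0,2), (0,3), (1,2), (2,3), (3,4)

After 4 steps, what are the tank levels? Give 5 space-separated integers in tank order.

Step 1: flows [2->0,0->3,1=2,2->3,3->4] -> levels [5 6 4 2 1]
Step 2: flows [0->2,0->3,1->2,2->3,3->4] -> levels [3 5 5 3 2]
Step 3: flows [2->0,0=3,1=2,2->3,3->4] -> levels [4 5 3 3 3]
Step 4: flows [0->2,0->3,1->2,2=3,3=4] -> levels [2 4 5 4 3]

Answer: 2 4 5 4 3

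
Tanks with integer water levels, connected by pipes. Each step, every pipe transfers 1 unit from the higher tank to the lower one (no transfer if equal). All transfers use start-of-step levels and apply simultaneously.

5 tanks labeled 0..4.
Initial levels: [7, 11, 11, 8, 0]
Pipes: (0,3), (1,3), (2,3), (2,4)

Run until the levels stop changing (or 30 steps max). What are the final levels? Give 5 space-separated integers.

Step 1: flows [3->0,1->3,2->3,2->4] -> levels [8 10 9 9 1]
Step 2: flows [3->0,1->3,2=3,2->4] -> levels [9 9 8 9 2]
Step 3: flows [0=3,1=3,3->2,2->4] -> levels [9 9 8 8 3]
Step 4: flows [0->3,1->3,2=3,2->4] -> levels [8 8 7 10 4]
Step 5: flows [3->0,3->1,3->2,2->4] -> levels [9 9 7 7 5]
Step 6: flows [0->3,1->3,2=3,2->4] -> levels [8 8 6 9 6]
Step 7: flows [3->0,3->1,3->2,2=4] -> levels [9 9 7 6 6]
Step 8: flows [0->3,1->3,2->3,2->4] -> levels [8 8 5 9 7]
Step 9: flows [3->0,3->1,3->2,4->2] -> levels [9 9 7 6 6]
  -> period-2 cycle: step 9 state = step 7 state; never stabilizes
  -> state at step 30: (30-7) mod 2 = 1, same as step 8 -> [8 8 5 9 7]

Answer: 8 8 5 9 7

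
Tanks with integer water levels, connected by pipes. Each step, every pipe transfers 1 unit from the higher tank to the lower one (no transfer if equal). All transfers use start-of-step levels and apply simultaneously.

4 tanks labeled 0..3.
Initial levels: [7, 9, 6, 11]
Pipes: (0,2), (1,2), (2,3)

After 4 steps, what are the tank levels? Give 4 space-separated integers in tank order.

Step 1: flows [0->2,1->2,3->2] -> levels [6 8 9 10]
Step 2: flows [2->0,2->1,3->2] -> levels [7 9 8 9]
Step 3: flows [2->0,1->2,3->2] -> levels [8 8 9 8]
Step 4: flows [2->0,2->1,2->3] -> levels [9 9 6 9]

Answer: 9 9 6 9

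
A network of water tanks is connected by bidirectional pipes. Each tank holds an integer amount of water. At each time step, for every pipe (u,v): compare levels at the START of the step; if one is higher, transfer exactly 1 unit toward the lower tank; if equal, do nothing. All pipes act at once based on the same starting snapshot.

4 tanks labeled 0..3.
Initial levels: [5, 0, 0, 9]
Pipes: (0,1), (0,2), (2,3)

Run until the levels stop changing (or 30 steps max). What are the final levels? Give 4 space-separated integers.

Step 1: flows [0->1,0->2,3->2] -> levels [3 1 2 8]
Step 2: flows [0->1,0->2,3->2] -> levels [1 2 4 7]
Step 3: flows [1->0,2->0,3->2] -> levels [3 1 4 6]
Step 4: flows [0->1,2->0,3->2] -> levels [3 2 4 5]
Step 5: flows [0->1,2->0,3->2] -> levels [3 3 4 4]
Step 6: flows [0=1,2->0,2=3] -> levels [4 3 3 4]
Step 7: flows [0->1,0->2,3->2] -> levels [2 4 5 3]
Step 8: flows [1->0,2->0,2->3] -> levels [4 3 3 4]
  -> period-2 cycle: step 8 state = step 6 state; never stabilizes
  -> state at step 30: (30-6) mod 2 = 0, same as step 6 -> [4 3 3 4]

Answer: 4 3 3 4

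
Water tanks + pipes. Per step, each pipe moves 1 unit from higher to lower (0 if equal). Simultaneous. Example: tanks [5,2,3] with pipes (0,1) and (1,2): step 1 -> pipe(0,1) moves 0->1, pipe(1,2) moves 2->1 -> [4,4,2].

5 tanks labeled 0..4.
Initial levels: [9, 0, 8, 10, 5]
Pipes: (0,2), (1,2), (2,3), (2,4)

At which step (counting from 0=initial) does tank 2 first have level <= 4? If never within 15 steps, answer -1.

Answer: 4

Derivation:
Step 1: flows [0->2,2->1,3->2,2->4] -> levels [8 1 8 9 6]
Step 2: flows [0=2,2->1,3->2,2->4] -> levels [8 2 7 8 7]
Step 3: flows [0->2,2->1,3->2,2=4] -> levels [7 3 8 7 7]
Step 4: flows [2->0,2->1,2->3,2->4] -> levels [8 4 4 8 8]
Tank 2 first reaches <=4 at step 4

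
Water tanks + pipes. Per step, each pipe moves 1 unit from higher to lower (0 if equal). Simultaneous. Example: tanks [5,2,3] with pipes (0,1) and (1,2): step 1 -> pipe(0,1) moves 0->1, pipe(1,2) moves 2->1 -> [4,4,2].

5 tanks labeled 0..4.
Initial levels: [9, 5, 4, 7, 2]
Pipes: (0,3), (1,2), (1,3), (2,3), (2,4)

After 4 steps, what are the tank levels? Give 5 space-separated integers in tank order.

Step 1: flows [0->3,1->2,3->1,3->2,2->4] -> levels [8 5 5 6 3]
Step 2: flows [0->3,1=2,3->1,3->2,2->4] -> levels [7 6 5 5 4]
Step 3: flows [0->3,1->2,1->3,2=3,2->4] -> levels [6 4 5 7 5]
Step 4: flows [3->0,2->1,3->1,3->2,2=4] -> levels [7 6 5 4 5]

Answer: 7 6 5 4 5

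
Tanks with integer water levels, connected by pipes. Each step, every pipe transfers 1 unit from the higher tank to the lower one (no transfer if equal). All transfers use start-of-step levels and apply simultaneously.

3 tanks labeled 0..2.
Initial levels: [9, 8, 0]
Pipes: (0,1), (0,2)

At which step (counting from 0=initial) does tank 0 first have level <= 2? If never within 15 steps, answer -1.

Answer: -1

Derivation:
Step 1: flows [0->1,0->2] -> levels [7 9 1]
Step 2: flows [1->0,0->2] -> levels [7 8 2]
Step 3: flows [1->0,0->2] -> levels [7 7 3]
Step 4: flows [0=1,0->2] -> levels [6 7 4]
Step 5: flows [1->0,0->2] -> levels [6 6 5]
Step 6: flows [0=1,0->2] -> levels [5 6 6]
Step 7: flows [1->0,2->0] -> levels [7 5 5]
Step 8: flows [0->1,0->2] -> levels [5 6 6]
  -> period-2 cycle (repeats step 6); tank 0 never drops to <=2
Tank 0 never reaches <=2 within 15 steps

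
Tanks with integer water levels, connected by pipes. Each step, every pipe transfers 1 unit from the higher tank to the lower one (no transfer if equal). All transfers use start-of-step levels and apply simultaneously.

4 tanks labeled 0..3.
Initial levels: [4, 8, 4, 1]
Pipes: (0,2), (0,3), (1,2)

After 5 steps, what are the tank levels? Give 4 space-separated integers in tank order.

Step 1: flows [0=2,0->3,1->2] -> levels [3 7 5 2]
Step 2: flows [2->0,0->3,1->2] -> levels [3 6 5 3]
Step 3: flows [2->0,0=3,1->2] -> levels [4 5 5 3]
Step 4: flows [2->0,0->3,1=2] -> levels [4 5 4 4]
Step 5: flows [0=2,0=3,1->2] -> levels [4 4 5 4]

Answer: 4 4 5 4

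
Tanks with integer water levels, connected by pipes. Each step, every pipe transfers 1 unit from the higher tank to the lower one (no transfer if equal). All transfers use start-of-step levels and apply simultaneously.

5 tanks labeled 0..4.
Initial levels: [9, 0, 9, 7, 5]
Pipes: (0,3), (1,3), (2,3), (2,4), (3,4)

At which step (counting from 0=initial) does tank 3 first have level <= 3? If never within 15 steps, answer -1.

Answer: -1

Derivation:
Step 1: flows [0->3,3->1,2->3,2->4,3->4] -> levels [8 1 7 7 7]
Step 2: flows [0->3,3->1,2=3,2=4,3=4] -> levels [7 2 7 7 7]
Step 3: flows [0=3,3->1,2=3,2=4,3=4] -> levels [7 3 7 6 7]
Step 4: flows [0->3,3->1,2->3,2=4,4->3] -> levels [6 4 6 8 6]
Step 5: flows [3->0,3->1,3->2,2=4,3->4] -> levels [7 5 7 4 7]
Step 6: flows [0->3,1->3,2->3,2=4,4->3] -> levels [6 4 6 8 6]
  -> period-2 cycle (repeats step 4); tank 3 never drops to <=3
Tank 3 never reaches <=3 within 15 steps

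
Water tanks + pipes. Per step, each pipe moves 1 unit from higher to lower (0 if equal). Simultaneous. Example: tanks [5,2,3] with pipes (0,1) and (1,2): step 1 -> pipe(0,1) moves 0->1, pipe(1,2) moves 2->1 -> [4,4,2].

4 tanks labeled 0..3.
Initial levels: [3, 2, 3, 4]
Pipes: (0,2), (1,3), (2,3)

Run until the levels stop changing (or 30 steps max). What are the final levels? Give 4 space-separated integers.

Step 1: flows [0=2,3->1,3->2] -> levels [3 3 4 2]
Step 2: flows [2->0,1->3,2->3] -> levels [4 2 2 4]
Step 3: flows [0->2,3->1,3->2] -> levels [3 3 4 2]
  -> period-2 cycle: step 3 state = step 1 state; never stabilizes
  -> state at step 30: (30-1) mod 2 = 1, same as step 2 -> [4 2 2 4]

Answer: 4 2 2 4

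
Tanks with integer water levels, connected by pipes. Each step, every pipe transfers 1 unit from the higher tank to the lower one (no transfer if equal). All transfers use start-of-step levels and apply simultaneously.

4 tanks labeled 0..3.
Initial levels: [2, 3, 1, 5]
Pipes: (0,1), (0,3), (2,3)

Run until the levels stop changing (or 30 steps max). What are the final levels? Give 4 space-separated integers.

Step 1: flows [1->0,3->0,3->2] -> levels [4 2 2 3]
Step 2: flows [0->1,0->3,3->2] -> levels [2 3 3 3]
Step 3: flows [1->0,3->0,2=3] -> levels [4 2 3 2]
Step 4: flows [0->1,0->3,2->3] -> levels [2 3 2 4]
Step 5: flows [1->0,3->0,3->2] -> levels [4 2 3 2]
  -> period-2 cycle: step 5 state = step 3 state; never stabilizes
  -> state at step 30: (30-3) mod 2 = 1, same as step 4 -> [2 3 2 4]

Answer: 2 3 2 4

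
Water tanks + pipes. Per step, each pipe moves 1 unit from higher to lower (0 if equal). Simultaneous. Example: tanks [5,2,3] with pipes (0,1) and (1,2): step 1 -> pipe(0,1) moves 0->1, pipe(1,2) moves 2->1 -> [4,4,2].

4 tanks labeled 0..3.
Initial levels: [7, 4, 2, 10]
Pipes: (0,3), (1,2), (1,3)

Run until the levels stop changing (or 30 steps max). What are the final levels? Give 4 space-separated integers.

Step 1: flows [3->0,1->2,3->1] -> levels [8 4 3 8]
Step 2: flows [0=3,1->2,3->1] -> levels [8 4 4 7]
Step 3: flows [0->3,1=2,3->1] -> levels [7 5 4 7]
Step 4: flows [0=3,1->2,3->1] -> levels [7 5 5 6]
Step 5: flows [0->3,1=2,3->1] -> levels [6 6 5 6]
Step 6: flows [0=3,1->2,1=3] -> levels [6 5 6 6]
Step 7: flows [0=3,2->1,3->1] -> levels [6 7 5 5]
Step 8: flows [0->3,1->2,1->3] -> levels [5 5 6 7]
Step 9: flows [3->0,2->1,3->1] -> levels [6 7 5 5]
  -> period-2 cycle: step 9 state = step 7 state; never stabilizes
  -> state at step 30: (30-7) mod 2 = 1, same as step 8 -> [5 5 6 7]

Answer: 5 5 6 7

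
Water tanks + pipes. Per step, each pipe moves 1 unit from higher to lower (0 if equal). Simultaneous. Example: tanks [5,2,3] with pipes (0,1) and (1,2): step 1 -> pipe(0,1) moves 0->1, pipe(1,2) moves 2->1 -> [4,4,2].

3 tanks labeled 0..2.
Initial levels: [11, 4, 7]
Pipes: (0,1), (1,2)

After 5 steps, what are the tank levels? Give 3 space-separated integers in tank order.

Step 1: flows [0->1,2->1] -> levels [10 6 6]
Step 2: flows [0->1,1=2] -> levels [9 7 6]
Step 3: flows [0->1,1->2] -> levels [8 7 7]
Step 4: flows [0->1,1=2] -> levels [7 8 7]
Step 5: flows [1->0,1->2] -> levels [8 6 8]

Answer: 8 6 8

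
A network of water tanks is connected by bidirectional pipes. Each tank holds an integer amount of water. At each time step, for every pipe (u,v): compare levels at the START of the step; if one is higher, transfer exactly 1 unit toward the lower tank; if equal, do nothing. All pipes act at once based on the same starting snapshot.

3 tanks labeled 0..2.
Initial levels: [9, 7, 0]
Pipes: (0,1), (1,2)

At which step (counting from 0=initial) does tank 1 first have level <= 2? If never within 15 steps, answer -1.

Answer: -1

Derivation:
Step 1: flows [0->1,1->2] -> levels [8 7 1]
Step 2: flows [0->1,1->2] -> levels [7 7 2]
Step 3: flows [0=1,1->2] -> levels [7 6 3]
Step 4: flows [0->1,1->2] -> levels [6 6 4]
Step 5: flows [0=1,1->2] -> levels [6 5 5]
Step 6: flows [0->1,1=2] -> levels [5 6 5]
Step 7: flows [1->0,1->2] -> levels [6 4 6]
Step 8: flows [0->1,2->1] -> levels [5 6 5]
  -> period-2 cycle (repeats step 6); tank 1 never drops to <=2
Tank 1 never reaches <=2 within 15 steps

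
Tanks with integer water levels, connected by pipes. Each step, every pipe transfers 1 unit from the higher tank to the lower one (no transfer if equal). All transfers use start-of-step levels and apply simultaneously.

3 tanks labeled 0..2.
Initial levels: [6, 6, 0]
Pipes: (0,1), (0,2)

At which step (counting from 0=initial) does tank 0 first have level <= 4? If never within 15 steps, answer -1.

Step 1: flows [0=1,0->2] -> levels [5 6 1]
Step 2: flows [1->0,0->2] -> levels [5 5 2]
Step 3: flows [0=1,0->2] -> levels [4 5 3]
Tank 0 first reaches <=4 at step 3

Answer: 3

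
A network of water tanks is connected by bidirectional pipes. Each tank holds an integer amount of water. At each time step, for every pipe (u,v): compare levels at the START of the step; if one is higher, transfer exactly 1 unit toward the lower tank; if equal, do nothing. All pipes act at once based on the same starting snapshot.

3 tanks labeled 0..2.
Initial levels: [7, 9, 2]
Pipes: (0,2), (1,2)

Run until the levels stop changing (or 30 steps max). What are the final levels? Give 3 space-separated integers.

Step 1: flows [0->2,1->2] -> levels [6 8 4]
Step 2: flows [0->2,1->2] -> levels [5 7 6]
Step 3: flows [2->0,1->2] -> levels [6 6 6]
Step 4: flows [0=2,1=2] -> levels [6 6 6]
  -> stable (no change)

Answer: 6 6 6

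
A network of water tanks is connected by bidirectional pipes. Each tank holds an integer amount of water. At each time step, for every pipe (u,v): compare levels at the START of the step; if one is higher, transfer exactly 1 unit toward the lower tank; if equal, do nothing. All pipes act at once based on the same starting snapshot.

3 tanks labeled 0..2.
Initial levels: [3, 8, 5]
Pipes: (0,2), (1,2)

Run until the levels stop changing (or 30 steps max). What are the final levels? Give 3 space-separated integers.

Answer: 6 6 4

Derivation:
Step 1: flows [2->0,1->2] -> levels [4 7 5]
Step 2: flows [2->0,1->2] -> levels [5 6 5]
Step 3: flows [0=2,1->2] -> levels [5 5 6]
Step 4: flows [2->0,2->1] -> levels [6 6 4]
Step 5: flows [0->2,1->2] -> levels [5 5 6]
  -> period-2 cycle: step 5 state = step 3 state; never stabilizes
  -> state at step 30: (30-3) mod 2 = 1, same as step 4 -> [6 6 4]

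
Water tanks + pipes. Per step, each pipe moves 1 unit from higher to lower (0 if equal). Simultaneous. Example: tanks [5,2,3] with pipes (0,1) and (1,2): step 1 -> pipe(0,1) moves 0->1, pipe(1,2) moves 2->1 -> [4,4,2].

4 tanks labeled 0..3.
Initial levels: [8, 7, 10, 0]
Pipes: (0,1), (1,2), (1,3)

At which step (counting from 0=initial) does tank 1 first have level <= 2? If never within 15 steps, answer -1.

Answer: -1

Derivation:
Step 1: flows [0->1,2->1,1->3] -> levels [7 8 9 1]
Step 2: flows [1->0,2->1,1->3] -> levels [8 7 8 2]
Step 3: flows [0->1,2->1,1->3] -> levels [7 8 7 3]
Step 4: flows [1->0,1->2,1->3] -> levels [8 5 8 4]
Step 5: flows [0->1,2->1,1->3] -> levels [7 6 7 5]
Step 6: flows [0->1,2->1,1->3] -> levels [6 7 6 6]
Step 7: flows [1->0,1->2,1->3] -> levels [7 4 7 7]
Step 8: flows [0->1,2->1,3->1] -> levels [6 7 6 6]
  -> period-2 cycle (repeats step 6); tank 1 never drops to <=2
Tank 1 never reaches <=2 within 15 steps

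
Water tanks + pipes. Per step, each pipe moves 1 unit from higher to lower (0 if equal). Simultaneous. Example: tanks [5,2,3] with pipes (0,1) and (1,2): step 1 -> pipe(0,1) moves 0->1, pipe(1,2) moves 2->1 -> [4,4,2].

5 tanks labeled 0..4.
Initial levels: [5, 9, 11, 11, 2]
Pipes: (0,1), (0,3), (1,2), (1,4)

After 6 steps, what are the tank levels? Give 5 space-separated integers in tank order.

Answer: 9 5 8 8 8

Derivation:
Step 1: flows [1->0,3->0,2->1,1->4] -> levels [7 8 10 10 3]
Step 2: flows [1->0,3->0,2->1,1->4] -> levels [9 7 9 9 4]
Step 3: flows [0->1,0=3,2->1,1->4] -> levels [8 8 8 9 5]
Step 4: flows [0=1,3->0,1=2,1->4] -> levels [9 7 8 8 6]
Step 5: flows [0->1,0->3,2->1,1->4] -> levels [7 8 7 9 7]
Step 6: flows [1->0,3->0,1->2,1->4] -> levels [9 5 8 8 8]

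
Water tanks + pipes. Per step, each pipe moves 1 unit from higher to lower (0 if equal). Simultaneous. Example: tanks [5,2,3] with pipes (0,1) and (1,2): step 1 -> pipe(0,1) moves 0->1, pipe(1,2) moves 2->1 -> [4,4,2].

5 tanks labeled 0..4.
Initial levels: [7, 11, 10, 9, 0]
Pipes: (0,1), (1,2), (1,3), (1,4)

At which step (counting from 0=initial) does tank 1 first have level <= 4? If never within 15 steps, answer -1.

Step 1: flows [1->0,1->2,1->3,1->4] -> levels [8 7 11 10 1]
Step 2: flows [0->1,2->1,3->1,1->4] -> levels [7 9 10 9 2]
Step 3: flows [1->0,2->1,1=3,1->4] -> levels [8 8 9 9 3]
Step 4: flows [0=1,2->1,3->1,1->4] -> levels [8 9 8 8 4]
Step 5: flows [1->0,1->2,1->3,1->4] -> levels [9 5 9 9 5]
Step 6: flows [0->1,2->1,3->1,1=4] -> levels [8 8 8 8 5]
Step 7: flows [0=1,1=2,1=3,1->4] -> levels [8 7 8 8 6]
Step 8: flows [0->1,2->1,3->1,1->4] -> levels [7 9 7 7 7]
Step 9: flows [1->0,1->2,1->3,1->4] -> levels [8 5 8 8 8]
Step 10: flows [0->1,2->1,3->1,4->1] -> levels [7 9 7 7 7]
  -> period-2 cycle (repeats step 8); tank 1 never drops to <=4
Tank 1 never reaches <=4 within 15 steps

Answer: -1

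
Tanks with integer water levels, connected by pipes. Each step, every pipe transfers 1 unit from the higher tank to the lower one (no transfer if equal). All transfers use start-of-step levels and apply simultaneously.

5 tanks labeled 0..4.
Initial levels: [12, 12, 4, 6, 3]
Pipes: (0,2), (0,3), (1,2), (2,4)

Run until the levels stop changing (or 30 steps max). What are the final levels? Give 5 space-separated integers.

Step 1: flows [0->2,0->3,1->2,2->4] -> levels [10 11 5 7 4]
Step 2: flows [0->2,0->3,1->2,2->4] -> levels [8 10 6 8 5]
Step 3: flows [0->2,0=3,1->2,2->4] -> levels [7 9 7 8 6]
Step 4: flows [0=2,3->0,1->2,2->4] -> levels [8 8 7 7 7]
Step 5: flows [0->2,0->3,1->2,2=4] -> levels [6 7 9 8 7]
Step 6: flows [2->0,3->0,2->1,2->4] -> levels [8 8 6 7 8]
Step 7: flows [0->2,0->3,1->2,4->2] -> levels [6 7 9 8 7]
  -> period-2 cycle: step 7 state = step 5 state; never stabilizes
  -> state at step 30: (30-5) mod 2 = 1, same as step 6 -> [8 8 6 7 8]

Answer: 8 8 6 7 8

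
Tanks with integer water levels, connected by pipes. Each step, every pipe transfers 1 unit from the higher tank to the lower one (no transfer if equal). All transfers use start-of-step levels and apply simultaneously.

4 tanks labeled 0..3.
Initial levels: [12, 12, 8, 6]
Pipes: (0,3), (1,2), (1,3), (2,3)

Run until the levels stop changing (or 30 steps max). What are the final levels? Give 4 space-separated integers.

Step 1: flows [0->3,1->2,1->3,2->3] -> levels [11 10 8 9]
Step 2: flows [0->3,1->2,1->3,3->2] -> levels [10 8 10 10]
Step 3: flows [0=3,2->1,3->1,2=3] -> levels [10 10 9 9]
Step 4: flows [0->3,1->2,1->3,2=3] -> levels [9 8 10 11]
Step 5: flows [3->0,2->1,3->1,3->2] -> levels [10 10 10 8]
Step 6: flows [0->3,1=2,1->3,2->3] -> levels [9 9 9 11]
Step 7: flows [3->0,1=2,3->1,3->2] -> levels [10 10 10 8]
  -> period-2 cycle: step 7 state = step 5 state; never stabilizes
  -> state at step 30: (30-5) mod 2 = 1, same as step 6 -> [9 9 9 11]

Answer: 9 9 9 11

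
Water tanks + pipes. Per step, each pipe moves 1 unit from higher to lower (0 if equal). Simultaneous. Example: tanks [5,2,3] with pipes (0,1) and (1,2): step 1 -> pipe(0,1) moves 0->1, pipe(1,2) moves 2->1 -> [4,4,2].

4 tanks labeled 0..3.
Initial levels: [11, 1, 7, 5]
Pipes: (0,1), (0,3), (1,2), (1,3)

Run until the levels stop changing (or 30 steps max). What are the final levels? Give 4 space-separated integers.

Answer: 6 8 5 5

Derivation:
Step 1: flows [0->1,0->3,2->1,3->1] -> levels [9 4 6 5]
Step 2: flows [0->1,0->3,2->1,3->1] -> levels [7 7 5 5]
Step 3: flows [0=1,0->3,1->2,1->3] -> levels [6 5 6 7]
Step 4: flows [0->1,3->0,2->1,3->1] -> levels [6 8 5 5]
Step 5: flows [1->0,0->3,1->2,1->3] -> levels [6 5 6 7]
  -> period-2 cycle: step 5 state = step 3 state; never stabilizes
  -> state at step 30: (30-3) mod 2 = 1, same as step 4 -> [6 8 5 5]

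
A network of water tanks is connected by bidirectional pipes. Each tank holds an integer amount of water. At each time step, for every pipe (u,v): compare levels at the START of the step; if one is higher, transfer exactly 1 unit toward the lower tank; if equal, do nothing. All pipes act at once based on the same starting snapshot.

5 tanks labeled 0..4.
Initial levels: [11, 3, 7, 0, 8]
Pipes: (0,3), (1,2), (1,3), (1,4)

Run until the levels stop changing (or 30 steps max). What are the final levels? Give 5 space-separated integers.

Step 1: flows [0->3,2->1,1->3,4->1] -> levels [10 4 6 2 7]
Step 2: flows [0->3,2->1,1->3,4->1] -> levels [9 5 5 4 6]
Step 3: flows [0->3,1=2,1->3,4->1] -> levels [8 5 5 6 5]
Step 4: flows [0->3,1=2,3->1,1=4] -> levels [7 6 5 6 5]
Step 5: flows [0->3,1->2,1=3,1->4] -> levels [6 4 6 7 6]
Step 6: flows [3->0,2->1,3->1,4->1] -> levels [7 7 5 5 5]
Step 7: flows [0->3,1->2,1->3,1->4] -> levels [6 4 6 7 6]
  -> period-2 cycle: step 7 state = step 5 state; never stabilizes
  -> state at step 30: (30-5) mod 2 = 1, same as step 6 -> [7 7 5 5 5]

Answer: 7 7 5 5 5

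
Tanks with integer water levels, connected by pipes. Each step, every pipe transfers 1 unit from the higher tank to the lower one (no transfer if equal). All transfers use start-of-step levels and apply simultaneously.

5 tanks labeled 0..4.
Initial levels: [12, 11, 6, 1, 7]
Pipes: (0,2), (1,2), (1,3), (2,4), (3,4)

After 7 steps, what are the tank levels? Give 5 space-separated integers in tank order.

Step 1: flows [0->2,1->2,1->3,4->2,4->3] -> levels [11 9 9 3 5]
Step 2: flows [0->2,1=2,1->3,2->4,4->3] -> levels [10 8 9 5 5]
Step 3: flows [0->2,2->1,1->3,2->4,3=4] -> levels [9 8 8 6 6]
Step 4: flows [0->2,1=2,1->3,2->4,3=4] -> levels [8 7 8 7 7]
Step 5: flows [0=2,2->1,1=3,2->4,3=4] -> levels [8 8 6 7 8]
Step 6: flows [0->2,1->2,1->3,4->2,4->3] -> levels [7 6 9 9 6]
Step 7: flows [2->0,2->1,3->1,2->4,3->4] -> levels [8 8 6 7 8]

Answer: 8 8 6 7 8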